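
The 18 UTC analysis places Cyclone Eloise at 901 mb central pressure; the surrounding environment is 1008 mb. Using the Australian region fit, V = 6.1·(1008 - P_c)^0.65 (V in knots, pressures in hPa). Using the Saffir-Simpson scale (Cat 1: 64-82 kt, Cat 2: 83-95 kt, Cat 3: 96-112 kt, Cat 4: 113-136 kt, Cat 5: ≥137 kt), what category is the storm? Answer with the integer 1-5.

ΔP = 1008 − 901 = 107 mb.
V ≈ 6.1 × 107^0.65 = 6.1 × 20.85 ≈ 127 kt.
127 kt falls in the Category 4 band.

4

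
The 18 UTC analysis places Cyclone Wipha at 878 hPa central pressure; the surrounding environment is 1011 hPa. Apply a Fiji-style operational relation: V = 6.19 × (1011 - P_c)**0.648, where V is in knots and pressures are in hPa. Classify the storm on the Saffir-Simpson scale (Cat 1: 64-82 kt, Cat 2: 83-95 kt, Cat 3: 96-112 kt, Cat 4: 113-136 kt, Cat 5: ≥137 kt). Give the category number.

ΔP = 1011 − 878 = 133 hPa.
V ≈ 6.19 × 133^0.648 = 6.19 × 23.78 ≈ 147 kt.
147 kt falls in the Category 5 band.

5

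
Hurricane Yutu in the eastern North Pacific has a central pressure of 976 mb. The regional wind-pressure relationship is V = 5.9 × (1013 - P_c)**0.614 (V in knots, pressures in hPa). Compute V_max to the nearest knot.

54 kt

ΔP = 1013 − 976 = 37 mb.
37^0.614 ≈ 9.181.
V ≈ 5.9 × 9.181 ≈ 54.2 kt.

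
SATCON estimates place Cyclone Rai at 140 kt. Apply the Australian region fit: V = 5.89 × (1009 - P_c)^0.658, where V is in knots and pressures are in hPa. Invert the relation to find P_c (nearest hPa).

886 hPa

ΔP = (V / 5.89)^(1/0.658) = (140/5.89)^1.520.
140/5.89 = 23.769; 23.769^1.520 ≈ 123.37 hPa.
P_c = 1009 − 123.37 = 885.63 ≈ 886 hPa.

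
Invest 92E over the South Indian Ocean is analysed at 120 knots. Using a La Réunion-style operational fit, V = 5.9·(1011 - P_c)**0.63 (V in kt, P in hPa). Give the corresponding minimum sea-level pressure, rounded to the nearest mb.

892 mb

ΔP = (V / 5.9)^(1/0.63) = (120/5.9)^1.587.
120/5.9 = 20.339; 20.339^1.587 ≈ 119.32 mb.
P_c = 1011 − 119.32 = 891.68 ≈ 892 mb.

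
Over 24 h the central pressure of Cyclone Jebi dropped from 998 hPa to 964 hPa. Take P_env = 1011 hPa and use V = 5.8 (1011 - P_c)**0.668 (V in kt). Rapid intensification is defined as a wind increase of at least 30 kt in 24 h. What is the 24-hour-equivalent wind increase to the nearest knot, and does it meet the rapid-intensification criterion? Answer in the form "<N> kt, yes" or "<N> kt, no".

44 kt, yes

V₁: ΔP = 13, V ≈ 5.8 × 13^0.668 ≈ 32.18 kt.
V₂: ΔP = 47, V ≈ 5.8 × 47^0.668 ≈ 75.93 kt.
ΔV over 24 h = 43.75 kt → 24 h equivalent = 43.75 × 24/24 ≈ 43.75 kt.
44 kt ≥ 30 kt ⇒ rapid intensification.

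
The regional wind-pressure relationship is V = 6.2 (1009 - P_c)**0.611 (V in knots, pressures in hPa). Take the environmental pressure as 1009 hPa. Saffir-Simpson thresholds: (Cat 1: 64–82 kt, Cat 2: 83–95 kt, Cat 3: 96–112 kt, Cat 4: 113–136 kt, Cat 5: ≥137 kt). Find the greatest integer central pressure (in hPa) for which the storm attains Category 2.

Category 2 begins at V = 83 kt.
Required ΔP = (83/6.2)^(1/0.611) = 13.387^1.637 ≈ 69.82 hPa.
P_c ≤ 1009 − 69.82 = 939.18, so the highest integer P_c is 939 hPa.

939 hPa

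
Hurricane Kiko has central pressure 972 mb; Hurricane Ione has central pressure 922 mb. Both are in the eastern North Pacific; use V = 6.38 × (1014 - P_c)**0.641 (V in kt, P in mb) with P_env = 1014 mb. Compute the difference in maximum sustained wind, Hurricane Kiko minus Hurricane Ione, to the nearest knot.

Hurricane Kiko: ΔP = 42; V ≈ 6.38 × 42^0.641 ≈ 70.04 kt.
Hurricane Ione: ΔP = 92; V ≈ 6.38 × 92^0.641 ≈ 115.77 kt.
Difference ≈ 70.04 − 115.77 = -45.73 → -46 kt.

-46 kt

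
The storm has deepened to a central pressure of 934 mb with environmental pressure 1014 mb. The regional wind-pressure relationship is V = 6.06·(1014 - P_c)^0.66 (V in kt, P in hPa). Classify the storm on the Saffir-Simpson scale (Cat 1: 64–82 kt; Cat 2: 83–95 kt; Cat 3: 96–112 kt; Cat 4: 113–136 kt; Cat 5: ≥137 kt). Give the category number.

3

ΔP = 1014 − 934 = 80 mb.
V ≈ 6.06 × 80^0.66 = 6.06 × 18.03 ≈ 109 kt.
109 kt falls in the Category 3 band.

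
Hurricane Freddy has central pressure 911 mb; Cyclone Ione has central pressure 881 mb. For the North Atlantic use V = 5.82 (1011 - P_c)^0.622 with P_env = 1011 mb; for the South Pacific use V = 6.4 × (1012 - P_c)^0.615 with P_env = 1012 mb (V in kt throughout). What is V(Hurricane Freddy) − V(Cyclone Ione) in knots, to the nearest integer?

Hurricane Freddy: ΔP = 100; V ≈ 5.82 × 100^0.622 ≈ 102.08 kt.
Cyclone Ione: ΔP = 131; V ≈ 6.4 × 131^0.615 ≈ 128.32 kt.
Difference ≈ 102.08 − 128.32 = -26.24 → -26 kt.

-26 kt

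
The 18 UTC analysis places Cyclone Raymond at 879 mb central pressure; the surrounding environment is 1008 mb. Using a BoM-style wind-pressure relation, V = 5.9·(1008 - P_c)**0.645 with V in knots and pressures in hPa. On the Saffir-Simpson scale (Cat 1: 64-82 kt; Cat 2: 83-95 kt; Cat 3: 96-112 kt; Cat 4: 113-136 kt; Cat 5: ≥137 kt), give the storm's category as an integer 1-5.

ΔP = 1008 − 879 = 129 mb.
V ≈ 5.9 × 129^0.645 = 5.9 × 22.98 ≈ 136 kt.
136 kt falls in the Category 4 band.

4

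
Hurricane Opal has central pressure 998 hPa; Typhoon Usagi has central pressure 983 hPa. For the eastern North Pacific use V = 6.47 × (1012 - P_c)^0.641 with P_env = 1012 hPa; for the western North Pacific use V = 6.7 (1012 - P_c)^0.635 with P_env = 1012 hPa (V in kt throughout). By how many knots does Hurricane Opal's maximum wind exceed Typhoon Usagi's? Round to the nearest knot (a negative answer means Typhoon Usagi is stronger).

Hurricane Opal: ΔP = 14; V ≈ 6.47 × 14^0.641 ≈ 35.12 kt.
Typhoon Usagi: ΔP = 29; V ≈ 6.7 × 29^0.635 ≈ 56.85 kt.
Difference ≈ 35.12 − 56.85 = -21.73 → -22 kt.

-22 kt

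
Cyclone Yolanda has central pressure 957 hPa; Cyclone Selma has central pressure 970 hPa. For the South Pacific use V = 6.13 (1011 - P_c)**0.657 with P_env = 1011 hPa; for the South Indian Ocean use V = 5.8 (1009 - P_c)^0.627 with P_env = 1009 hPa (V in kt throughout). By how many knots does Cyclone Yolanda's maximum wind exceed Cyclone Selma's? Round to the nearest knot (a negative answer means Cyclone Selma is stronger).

Cyclone Yolanda: ΔP = 54; V ≈ 6.13 × 54^0.657 ≈ 84.26 kt.
Cyclone Selma: ΔP = 39; V ≈ 5.8 × 39^0.627 ≈ 57.68 kt.
Difference ≈ 84.26 − 57.68 = 26.58 → 27 kt.

27 kt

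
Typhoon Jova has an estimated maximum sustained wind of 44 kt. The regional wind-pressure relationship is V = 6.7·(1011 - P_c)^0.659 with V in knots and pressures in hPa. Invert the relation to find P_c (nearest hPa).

994 hPa

ΔP = (V / 6.7)^(1/0.659) = (44/6.7)^1.517.
44/6.7 = 6.567; 6.567^1.517 ≈ 17.39 hPa.
P_c = 1011 − 17.39 = 993.61 ≈ 994 hPa.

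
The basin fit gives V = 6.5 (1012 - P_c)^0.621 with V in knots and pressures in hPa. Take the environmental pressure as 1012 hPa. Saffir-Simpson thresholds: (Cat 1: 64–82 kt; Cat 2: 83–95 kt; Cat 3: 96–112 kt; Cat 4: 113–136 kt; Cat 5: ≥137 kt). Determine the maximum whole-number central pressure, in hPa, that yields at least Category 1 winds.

Category 1 begins at V = 64 kt.
Required ΔP = (64/6.5)^(1/0.621) = 9.846^1.610 ≈ 39.76 hPa.
P_c ≤ 1012 − 39.76 = 972.24, so the highest integer P_c is 972 hPa.

972 hPa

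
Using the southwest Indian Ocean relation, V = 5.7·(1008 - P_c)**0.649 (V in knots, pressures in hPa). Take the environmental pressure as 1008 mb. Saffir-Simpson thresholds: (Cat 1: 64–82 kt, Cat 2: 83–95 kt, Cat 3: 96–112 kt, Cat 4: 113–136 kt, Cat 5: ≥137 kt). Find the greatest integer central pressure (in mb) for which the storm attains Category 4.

Category 4 begins at V = 113 kt.
Required ΔP = (113/5.7)^(1/0.649) = 19.825^1.541 ≈ 99.72 mb.
P_c ≤ 1008 − 99.72 = 908.28, so the highest integer P_c is 908 mb.

908 mb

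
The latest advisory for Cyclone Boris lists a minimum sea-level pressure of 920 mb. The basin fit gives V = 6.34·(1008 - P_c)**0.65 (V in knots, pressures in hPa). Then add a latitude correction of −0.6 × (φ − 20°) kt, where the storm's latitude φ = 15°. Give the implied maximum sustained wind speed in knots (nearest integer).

119 kt

ΔP = 1008 − 920 = 88 mb.
88^0.65 ≈ 18.362.
V ≈ 6.34 × 18.362 ≈ 116.4 kt.
Latitude correction: −0.6 × (15 − 20) = 3 kt.
Corrected V ≈ 119.4 kt → 119 kt.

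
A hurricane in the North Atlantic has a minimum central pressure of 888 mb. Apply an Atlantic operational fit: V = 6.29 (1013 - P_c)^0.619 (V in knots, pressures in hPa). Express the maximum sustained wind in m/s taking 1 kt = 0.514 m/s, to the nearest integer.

ΔP = 1013 − 888 = 125 mb.
V ≈ 6.29 × 125^0.619 = 6.29 × 19.860 ≈ 124.922 kt.
124.922 × 0.514 ≈ 64.21 m/s → 64 m/s.

64 m/s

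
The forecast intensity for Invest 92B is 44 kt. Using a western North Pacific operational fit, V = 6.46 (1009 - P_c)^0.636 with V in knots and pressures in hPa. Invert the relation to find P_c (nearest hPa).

989 hPa

ΔP = (V / 6.46)^(1/0.636) = (44/6.46)^1.572.
44/6.46 = 6.811; 6.811^1.572 ≈ 20.42 hPa.
P_c = 1009 − 20.42 = 988.58 ≈ 989 hPa.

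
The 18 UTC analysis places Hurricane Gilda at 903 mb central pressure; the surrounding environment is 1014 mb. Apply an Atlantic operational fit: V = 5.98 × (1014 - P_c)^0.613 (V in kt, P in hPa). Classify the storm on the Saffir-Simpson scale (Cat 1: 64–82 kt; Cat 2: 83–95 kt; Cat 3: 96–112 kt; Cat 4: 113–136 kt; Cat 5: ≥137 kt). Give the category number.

3

ΔP = 1014 − 903 = 111 mb.
V ≈ 5.98 × 111^0.613 = 5.98 × 17.94 ≈ 107 kt.
107 kt falls in the Category 3 band.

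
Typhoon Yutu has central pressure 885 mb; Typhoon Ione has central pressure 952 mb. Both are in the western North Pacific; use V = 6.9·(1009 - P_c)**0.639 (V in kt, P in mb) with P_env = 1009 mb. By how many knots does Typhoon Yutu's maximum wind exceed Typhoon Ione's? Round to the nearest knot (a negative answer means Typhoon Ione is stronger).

59 kt

Typhoon Yutu: ΔP = 124; V ≈ 6.9 × 124^0.639 ≈ 150.16 kt.
Typhoon Ione: ΔP = 57; V ≈ 6.9 × 57^0.639 ≈ 91.38 kt.
Difference ≈ 150.16 − 91.38 = 58.78 → 59 kt.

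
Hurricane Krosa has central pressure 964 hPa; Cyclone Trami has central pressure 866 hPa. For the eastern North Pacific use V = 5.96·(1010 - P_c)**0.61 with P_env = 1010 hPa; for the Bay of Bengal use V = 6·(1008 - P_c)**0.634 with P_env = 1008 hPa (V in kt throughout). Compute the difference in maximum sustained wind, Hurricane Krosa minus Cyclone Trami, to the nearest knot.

Hurricane Krosa: ΔP = 46; V ≈ 5.96 × 46^0.61 ≈ 61.59 kt.
Cyclone Trami: ΔP = 142; V ≈ 6 × 142^0.634 ≈ 138.90 kt.
Difference ≈ 61.59 − 138.90 = -77.31 → -77 kt.

-77 kt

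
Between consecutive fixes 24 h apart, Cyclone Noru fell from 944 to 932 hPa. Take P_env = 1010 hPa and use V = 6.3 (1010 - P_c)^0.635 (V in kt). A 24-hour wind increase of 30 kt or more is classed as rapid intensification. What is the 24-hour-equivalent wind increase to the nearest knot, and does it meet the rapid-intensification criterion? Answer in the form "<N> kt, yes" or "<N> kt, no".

V₁: ΔP = 66, V ≈ 6.3 × 66^0.635 ≈ 90.11 kt.
V₂: ΔP = 78, V ≈ 6.3 × 78^0.635 ≈ 100.19 kt.
ΔV over 24 h = 10.08 kt → 24 h equivalent = 10.08 × 24/24 ≈ 10.08 kt.
10 kt < 30 kt ⇒ not rapid intensification.

10 kt, no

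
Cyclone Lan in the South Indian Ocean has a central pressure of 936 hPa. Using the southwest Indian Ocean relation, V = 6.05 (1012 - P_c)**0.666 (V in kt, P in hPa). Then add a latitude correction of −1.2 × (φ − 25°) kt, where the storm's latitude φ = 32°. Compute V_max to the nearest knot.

100 kt

ΔP = 1012 − 936 = 76 hPa.
76^0.666 ≈ 17.890.
V ≈ 6.05 × 17.890 ≈ 108.2 kt.
Latitude correction: −1.2 × (32 − 25) = -8.4 kt.
Corrected V ≈ 99.8 kt → 100 kt.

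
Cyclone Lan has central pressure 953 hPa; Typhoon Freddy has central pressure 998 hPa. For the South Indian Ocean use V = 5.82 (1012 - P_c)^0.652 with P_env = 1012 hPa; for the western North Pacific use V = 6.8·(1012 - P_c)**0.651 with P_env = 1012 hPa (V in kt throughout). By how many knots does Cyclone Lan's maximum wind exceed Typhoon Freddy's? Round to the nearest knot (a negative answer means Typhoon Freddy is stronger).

45 kt

Cyclone Lan: ΔP = 59; V ≈ 5.82 × 59^0.652 ≈ 83.08 kt.
Typhoon Freddy: ΔP = 14; V ≈ 6.8 × 14^0.651 ≈ 37.90 kt.
Difference ≈ 83.08 − 37.90 = 45.18 → 45 kt.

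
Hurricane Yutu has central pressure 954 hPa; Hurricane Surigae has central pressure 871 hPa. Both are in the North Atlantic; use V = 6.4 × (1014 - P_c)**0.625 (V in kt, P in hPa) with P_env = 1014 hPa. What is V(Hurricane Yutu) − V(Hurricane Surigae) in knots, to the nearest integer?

-60 kt

Hurricane Yutu: ΔP = 60; V ≈ 6.4 × 60^0.625 ≈ 82.70 kt.
Hurricane Surigae: ΔP = 143; V ≈ 6.4 × 143^0.625 ≈ 142.32 kt.
Difference ≈ 82.70 − 142.32 = -59.62 → -60 kt.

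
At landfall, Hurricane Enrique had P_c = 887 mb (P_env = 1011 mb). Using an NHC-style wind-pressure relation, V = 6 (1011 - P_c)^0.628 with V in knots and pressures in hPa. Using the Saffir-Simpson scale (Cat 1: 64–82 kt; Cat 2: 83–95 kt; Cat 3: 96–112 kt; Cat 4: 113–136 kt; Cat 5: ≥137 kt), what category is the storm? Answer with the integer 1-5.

ΔP = 1011 − 887 = 124 mb.
V ≈ 6 × 124^0.628 = 6 × 20.64 ≈ 124 kt.
124 kt falls in the Category 4 band.

4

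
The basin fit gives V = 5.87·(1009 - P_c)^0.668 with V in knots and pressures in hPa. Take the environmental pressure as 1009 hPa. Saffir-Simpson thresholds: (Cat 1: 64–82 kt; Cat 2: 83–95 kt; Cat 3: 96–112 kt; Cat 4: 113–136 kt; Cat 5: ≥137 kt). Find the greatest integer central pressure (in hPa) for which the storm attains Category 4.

Category 4 begins at V = 113 kt.
Required ΔP = (113/5.87)^(1/0.668) = 19.250^1.497 ≈ 83.72 hPa.
P_c ≤ 1009 − 83.72 = 925.28, so the highest integer P_c is 925 hPa.

925 hPa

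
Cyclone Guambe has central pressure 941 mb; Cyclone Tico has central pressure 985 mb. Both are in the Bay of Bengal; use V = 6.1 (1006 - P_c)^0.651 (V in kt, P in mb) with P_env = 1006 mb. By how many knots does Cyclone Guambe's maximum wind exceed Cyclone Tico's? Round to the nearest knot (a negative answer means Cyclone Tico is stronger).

Cyclone Guambe: ΔP = 65; V ≈ 6.1 × 65^0.651 ≈ 92.37 kt.
Cyclone Tico: ΔP = 21; V ≈ 6.1 × 21^0.651 ≈ 44.27 kt.
Difference ≈ 92.37 − 44.27 = 48.10 → 48 kt.

48 kt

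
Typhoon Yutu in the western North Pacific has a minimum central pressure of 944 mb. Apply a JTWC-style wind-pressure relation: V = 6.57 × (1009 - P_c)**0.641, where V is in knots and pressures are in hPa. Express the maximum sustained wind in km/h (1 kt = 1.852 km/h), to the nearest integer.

177 km/h

ΔP = 1009 − 944 = 65 mb.
V ≈ 6.57 × 65^0.641 = 6.57 × 14.524 ≈ 95.421 kt.
95.421 × 1.852 ≈ 176.72 km/h → 177 km/h.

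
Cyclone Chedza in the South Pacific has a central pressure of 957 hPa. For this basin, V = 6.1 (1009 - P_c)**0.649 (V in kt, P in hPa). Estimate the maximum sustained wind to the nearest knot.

ΔP = 1009 − 957 = 52 hPa.
52^0.649 ≈ 12.992.
V ≈ 6.1 × 12.992 ≈ 79.3 kt.

79 kt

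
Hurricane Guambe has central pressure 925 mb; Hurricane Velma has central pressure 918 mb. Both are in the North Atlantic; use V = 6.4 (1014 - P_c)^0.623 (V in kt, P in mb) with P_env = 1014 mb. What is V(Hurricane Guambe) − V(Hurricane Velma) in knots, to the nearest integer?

Hurricane Guambe: ΔP = 89; V ≈ 6.4 × 89^0.623 ≈ 104.87 kt.
Hurricane Velma: ΔP = 96; V ≈ 6.4 × 96^0.623 ≈ 109.93 kt.
Difference ≈ 104.87 − 109.93 = -5.06 → -5 kt.

-5 kt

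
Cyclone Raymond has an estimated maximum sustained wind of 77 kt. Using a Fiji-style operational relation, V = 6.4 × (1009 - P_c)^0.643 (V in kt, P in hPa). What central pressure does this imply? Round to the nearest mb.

961 mb

ΔP = (V / 6.4)^(1/0.643) = (77/6.4)^1.555.
77/6.4 = 12.031; 12.031^1.555 ≈ 47.88 mb.
P_c = 1009 − 47.88 = 961.12 ≈ 961 mb.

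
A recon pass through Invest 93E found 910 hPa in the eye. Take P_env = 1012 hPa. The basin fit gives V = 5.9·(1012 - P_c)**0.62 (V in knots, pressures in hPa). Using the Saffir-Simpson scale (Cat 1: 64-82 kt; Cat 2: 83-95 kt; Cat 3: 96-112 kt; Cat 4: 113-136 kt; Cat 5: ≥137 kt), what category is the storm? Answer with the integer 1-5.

3

ΔP = 1012 − 910 = 102 hPa.
V ≈ 5.9 × 102^0.62 = 5.9 × 17.59 ≈ 104 kt.
104 kt falls in the Category 3 band.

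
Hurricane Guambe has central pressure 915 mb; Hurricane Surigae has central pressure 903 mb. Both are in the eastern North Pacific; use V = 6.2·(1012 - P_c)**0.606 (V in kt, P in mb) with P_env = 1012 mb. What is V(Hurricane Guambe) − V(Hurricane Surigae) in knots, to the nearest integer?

-7 kt

Hurricane Guambe: ΔP = 97; V ≈ 6.2 × 97^0.606 ≈ 99.17 kt.
Hurricane Surigae: ΔP = 109; V ≈ 6.2 × 109^0.606 ≈ 106.43 kt.
Difference ≈ 99.17 − 106.43 = -7.26 → -7 kt.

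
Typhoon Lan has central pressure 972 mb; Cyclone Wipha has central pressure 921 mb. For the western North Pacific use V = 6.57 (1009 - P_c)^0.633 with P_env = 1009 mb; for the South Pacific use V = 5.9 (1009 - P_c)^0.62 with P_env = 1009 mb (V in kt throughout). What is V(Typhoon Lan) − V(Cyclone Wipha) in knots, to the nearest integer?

Typhoon Lan: ΔP = 37; V ≈ 6.57 × 37^0.633 ≈ 64.60 kt.
Cyclone Wipha: ΔP = 88; V ≈ 5.9 × 88^0.62 ≈ 94.72 kt.
Difference ≈ 64.60 − 94.72 = -30.12 → -30 kt.

-30 kt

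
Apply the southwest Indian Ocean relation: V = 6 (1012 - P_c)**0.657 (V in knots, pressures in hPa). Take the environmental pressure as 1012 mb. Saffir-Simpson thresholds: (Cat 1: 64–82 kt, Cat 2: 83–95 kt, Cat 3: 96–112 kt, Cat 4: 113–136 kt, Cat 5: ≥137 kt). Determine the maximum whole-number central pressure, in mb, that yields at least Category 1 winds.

975 mb

Category 1 begins at V = 64 kt.
Required ΔP = (64/6)^(1/0.657) = 10.667^1.522 ≈ 36.71 mb.
P_c ≤ 1012 − 36.71 = 975.29, so the highest integer P_c is 975 mb.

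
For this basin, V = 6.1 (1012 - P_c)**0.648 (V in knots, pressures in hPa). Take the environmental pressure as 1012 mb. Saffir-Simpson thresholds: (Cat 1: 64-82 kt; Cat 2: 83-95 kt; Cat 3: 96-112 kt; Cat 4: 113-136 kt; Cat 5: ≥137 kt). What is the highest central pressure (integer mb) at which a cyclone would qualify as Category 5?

Category 5 begins at V = 137 kt.
Required ΔP = (137/6.1)^(1/0.648) = 22.459^1.543 ≈ 121.75 mb.
P_c ≤ 1012 − 121.75 = 890.25, so the highest integer P_c is 890 mb.

890 mb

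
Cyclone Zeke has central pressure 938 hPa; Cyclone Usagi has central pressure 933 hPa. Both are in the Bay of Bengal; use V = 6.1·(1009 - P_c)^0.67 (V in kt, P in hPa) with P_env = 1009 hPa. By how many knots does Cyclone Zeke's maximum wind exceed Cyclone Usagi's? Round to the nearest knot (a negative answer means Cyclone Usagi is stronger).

-5 kt

Cyclone Zeke: ΔP = 71; V ≈ 6.1 × 71^0.67 ≈ 106.09 kt.
Cyclone Usagi: ΔP = 76; V ≈ 6.1 × 76^0.67 ≈ 111.04 kt.
Difference ≈ 106.09 − 111.04 = -4.95 → -5 kt.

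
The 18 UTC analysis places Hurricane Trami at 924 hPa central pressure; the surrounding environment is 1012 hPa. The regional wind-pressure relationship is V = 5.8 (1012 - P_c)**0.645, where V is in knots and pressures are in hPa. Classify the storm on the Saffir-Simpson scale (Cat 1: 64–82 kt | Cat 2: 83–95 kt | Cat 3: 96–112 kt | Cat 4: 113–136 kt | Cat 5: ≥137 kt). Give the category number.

ΔP = 1012 − 924 = 88 hPa.
V ≈ 5.8 × 88^0.645 = 5.8 × 17.96 ≈ 104 kt.
104 kt falls in the Category 3 band.

3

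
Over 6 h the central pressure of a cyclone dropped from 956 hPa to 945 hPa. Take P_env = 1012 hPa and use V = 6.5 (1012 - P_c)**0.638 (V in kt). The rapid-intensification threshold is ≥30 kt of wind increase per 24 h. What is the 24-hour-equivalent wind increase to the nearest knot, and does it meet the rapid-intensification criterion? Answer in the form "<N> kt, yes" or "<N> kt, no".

41 kt, yes

V₁: ΔP = 56, V ≈ 6.5 × 56^0.638 ≈ 84.77 kt.
V₂: ΔP = 67, V ≈ 6.5 × 67^0.638 ≈ 95.05 kt.
ΔV over 6 h = 10.28 kt → 24 h equivalent = 10.28 × 24/6 ≈ 41.12 kt.
41 kt ≥ 30 kt ⇒ rapid intensification.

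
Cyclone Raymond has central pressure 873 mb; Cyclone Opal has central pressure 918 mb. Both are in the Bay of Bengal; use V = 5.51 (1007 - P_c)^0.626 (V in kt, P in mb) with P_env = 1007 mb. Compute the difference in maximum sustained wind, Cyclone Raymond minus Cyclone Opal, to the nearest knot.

27 kt

Cyclone Raymond: ΔP = 134; V ≈ 5.51 × 134^0.626 ≈ 118.23 kt.
Cyclone Opal: ΔP = 89; V ≈ 5.51 × 89^0.626 ≈ 91.51 kt.
Difference ≈ 118.23 − 91.51 = 26.72 → 27 kt.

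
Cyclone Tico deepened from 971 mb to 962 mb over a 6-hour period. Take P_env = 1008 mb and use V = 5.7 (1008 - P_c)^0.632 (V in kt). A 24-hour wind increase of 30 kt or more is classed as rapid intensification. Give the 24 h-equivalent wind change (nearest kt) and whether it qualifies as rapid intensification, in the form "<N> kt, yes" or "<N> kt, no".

33 kt, yes

V₁: ΔP = 37, V ≈ 5.7 × 37^0.632 ≈ 55.84 kt.
V₂: ΔP = 46, V ≈ 5.7 × 46^0.632 ≈ 64.08 kt.
ΔV over 6 h = 8.24 kt → 24 h equivalent = 8.24 × 24/6 ≈ 32.96 kt.
33 kt ≥ 30 kt ⇒ rapid intensification.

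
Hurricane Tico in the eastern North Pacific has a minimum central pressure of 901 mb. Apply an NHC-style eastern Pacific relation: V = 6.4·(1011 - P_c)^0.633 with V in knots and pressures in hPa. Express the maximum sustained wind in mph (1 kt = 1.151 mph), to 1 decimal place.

ΔP = 1011 − 901 = 110 mb.
V ≈ 6.4 × 110^0.633 = 6.4 × 19.598 ≈ 125.424 kt.
125.424 × 1.151 ≈ 144.36 mph → 144.4 mph.

144.4 mph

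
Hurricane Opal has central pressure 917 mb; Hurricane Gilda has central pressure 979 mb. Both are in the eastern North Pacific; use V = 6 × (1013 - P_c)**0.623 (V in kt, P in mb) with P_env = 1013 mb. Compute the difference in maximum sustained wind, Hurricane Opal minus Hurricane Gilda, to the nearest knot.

49 kt

Hurricane Opal: ΔP = 96; V ≈ 6 × 96^0.623 ≈ 103.06 kt.
Hurricane Gilda: ΔP = 34; V ≈ 6 × 34^0.623 ≈ 53.98 kt.
Difference ≈ 103.06 − 53.98 = 49.08 → 49 kt.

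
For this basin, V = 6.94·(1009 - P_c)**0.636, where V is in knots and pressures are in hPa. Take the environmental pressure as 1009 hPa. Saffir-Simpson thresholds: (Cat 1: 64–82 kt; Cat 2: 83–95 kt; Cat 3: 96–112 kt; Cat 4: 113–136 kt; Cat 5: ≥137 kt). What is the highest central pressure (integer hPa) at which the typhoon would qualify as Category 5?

Category 5 begins at V = 137 kt.
Required ΔP = (137/6.94)^(1/0.636) = 19.741^1.572 ≈ 108.83 hPa.
P_c ≤ 1009 − 108.83 = 900.17, so the highest integer P_c is 900 hPa.

900 hPa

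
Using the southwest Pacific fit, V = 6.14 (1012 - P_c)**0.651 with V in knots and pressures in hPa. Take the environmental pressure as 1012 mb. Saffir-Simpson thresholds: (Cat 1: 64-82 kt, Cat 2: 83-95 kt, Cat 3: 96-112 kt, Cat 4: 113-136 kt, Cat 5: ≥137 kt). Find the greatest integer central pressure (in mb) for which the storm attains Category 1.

Category 1 begins at V = 64 kt.
Required ΔP = (64/6.14)^(1/0.651) = 10.423^1.536 ≈ 36.62 mb.
P_c ≤ 1012 − 36.62 = 975.38, so the highest integer P_c is 975 mb.

975 mb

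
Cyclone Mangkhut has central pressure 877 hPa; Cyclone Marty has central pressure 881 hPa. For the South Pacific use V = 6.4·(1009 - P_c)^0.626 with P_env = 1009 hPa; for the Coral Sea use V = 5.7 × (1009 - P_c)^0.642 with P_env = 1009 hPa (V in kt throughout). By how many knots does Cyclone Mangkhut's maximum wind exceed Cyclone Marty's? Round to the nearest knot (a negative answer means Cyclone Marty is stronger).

8 kt

Cyclone Mangkhut: ΔP = 132; V ≈ 6.4 × 132^0.626 ≈ 136.04 kt.
Cyclone Marty: ΔP = 128; V ≈ 5.7 × 128^0.642 ≈ 128.44 kt.
Difference ≈ 136.04 − 128.44 = 7.60 → 8 kt.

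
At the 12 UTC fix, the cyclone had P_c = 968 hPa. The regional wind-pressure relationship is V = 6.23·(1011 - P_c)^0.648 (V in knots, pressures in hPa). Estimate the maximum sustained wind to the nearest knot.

71 kt

ΔP = 1011 − 968 = 43 hPa.
43^0.648 ≈ 11.442.
V ≈ 6.23 × 11.442 ≈ 71.3 kt.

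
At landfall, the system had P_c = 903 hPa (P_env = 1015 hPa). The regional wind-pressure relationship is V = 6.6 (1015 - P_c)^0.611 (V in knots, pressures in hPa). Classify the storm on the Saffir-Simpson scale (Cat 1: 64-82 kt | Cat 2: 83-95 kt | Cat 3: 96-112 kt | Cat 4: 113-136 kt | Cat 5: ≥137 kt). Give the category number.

4

ΔP = 1015 − 903 = 112 hPa.
V ≈ 6.6 × 112^0.611 = 6.6 × 17.87 ≈ 118 kt.
118 kt falls in the Category 4 band.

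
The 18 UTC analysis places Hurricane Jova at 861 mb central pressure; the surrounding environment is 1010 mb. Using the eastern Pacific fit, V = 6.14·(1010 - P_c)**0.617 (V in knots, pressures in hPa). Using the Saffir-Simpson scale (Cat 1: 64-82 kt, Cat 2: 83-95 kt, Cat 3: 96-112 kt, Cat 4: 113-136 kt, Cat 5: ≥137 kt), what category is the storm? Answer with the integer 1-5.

ΔP = 1010 − 861 = 149 mb.
V ≈ 6.14 × 149^0.617 = 6.14 × 21.92 ≈ 135 kt.
135 kt falls in the Category 4 band.

4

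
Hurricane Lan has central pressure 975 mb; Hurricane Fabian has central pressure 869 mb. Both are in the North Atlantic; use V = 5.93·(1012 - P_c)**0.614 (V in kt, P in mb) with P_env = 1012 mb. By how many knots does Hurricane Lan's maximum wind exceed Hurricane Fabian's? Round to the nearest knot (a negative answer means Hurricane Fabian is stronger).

-70 kt

Hurricane Lan: ΔP = 37; V ≈ 5.93 × 37^0.614 ≈ 54.44 kt.
Hurricane Fabian: ΔP = 143; V ≈ 5.93 × 143^0.614 ≈ 124.86 kt.
Difference ≈ 54.44 − 124.86 = -70.42 → -70 kt.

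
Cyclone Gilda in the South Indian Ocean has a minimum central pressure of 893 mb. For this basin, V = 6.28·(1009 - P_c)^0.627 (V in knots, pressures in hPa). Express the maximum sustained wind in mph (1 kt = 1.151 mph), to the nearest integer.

ΔP = 1009 − 893 = 116 mb.
V ≈ 6.28 × 116^0.627 = 6.28 × 19.698 ≈ 123.701 kt.
123.701 × 1.151 ≈ 142.38 mph → 142 mph.

142 mph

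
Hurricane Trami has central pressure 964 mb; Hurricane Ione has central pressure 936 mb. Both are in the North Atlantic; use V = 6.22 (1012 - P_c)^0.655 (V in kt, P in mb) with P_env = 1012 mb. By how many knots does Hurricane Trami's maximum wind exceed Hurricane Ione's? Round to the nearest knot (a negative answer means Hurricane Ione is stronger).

Hurricane Trami: ΔP = 48; V ≈ 6.22 × 48^0.655 ≈ 78.52 kt.
Hurricane Ione: ΔP = 76; V ≈ 6.22 × 76^0.655 ≈ 106.10 kt.
Difference ≈ 78.52 − 106.10 = -27.58 → -28 kt.

-28 kt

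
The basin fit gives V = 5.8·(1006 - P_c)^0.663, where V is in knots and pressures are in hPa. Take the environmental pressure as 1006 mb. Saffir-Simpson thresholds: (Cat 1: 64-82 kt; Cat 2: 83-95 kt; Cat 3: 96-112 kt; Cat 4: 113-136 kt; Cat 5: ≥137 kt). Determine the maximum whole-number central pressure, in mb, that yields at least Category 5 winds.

Category 5 begins at V = 137 kt.
Required ΔP = (137/5.8)^(1/0.663) = 23.621^1.508 ≈ 117.85 mb.
P_c ≤ 1006 − 117.85 = 888.15, so the highest integer P_c is 888 mb.

888 mb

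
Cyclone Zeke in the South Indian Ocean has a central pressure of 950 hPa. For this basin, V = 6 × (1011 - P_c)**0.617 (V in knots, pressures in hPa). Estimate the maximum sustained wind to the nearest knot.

ΔP = 1011 − 950 = 61 hPa.
61^0.617 ≈ 12.634.
V ≈ 6 × 12.634 ≈ 75.8 kt.

76 kt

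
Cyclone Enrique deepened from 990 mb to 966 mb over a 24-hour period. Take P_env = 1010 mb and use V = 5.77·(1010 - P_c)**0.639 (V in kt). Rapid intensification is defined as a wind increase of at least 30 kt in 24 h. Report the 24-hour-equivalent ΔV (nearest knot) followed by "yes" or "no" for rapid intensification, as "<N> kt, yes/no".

V₁: ΔP = 20, V ≈ 5.77 × 20^0.639 ≈ 39.13 kt.
V₂: ΔP = 44, V ≈ 5.77 × 44^0.639 ≈ 64.77 kt.
ΔV over 24 h = 25.64 kt → 24 h equivalent = 25.64 × 24/24 ≈ 25.64 kt.
26 kt < 30 kt ⇒ not rapid intensification.

26 kt, no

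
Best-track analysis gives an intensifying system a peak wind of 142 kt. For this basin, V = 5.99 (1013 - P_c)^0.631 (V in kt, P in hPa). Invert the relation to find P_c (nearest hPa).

862 hPa

ΔP = (V / 5.99)^(1/0.631) = (142/5.99)^1.585.
142/5.99 = 23.706; 23.706^1.585 ≈ 150.96 hPa.
P_c = 1013 − 150.96 = 862.04 ≈ 862 hPa.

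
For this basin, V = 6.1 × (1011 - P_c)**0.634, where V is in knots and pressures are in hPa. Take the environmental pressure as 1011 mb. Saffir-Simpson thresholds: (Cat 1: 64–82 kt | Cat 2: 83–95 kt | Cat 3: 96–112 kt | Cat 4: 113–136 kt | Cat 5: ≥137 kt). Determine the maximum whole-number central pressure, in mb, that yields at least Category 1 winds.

Category 1 begins at V = 64 kt.
Required ΔP = (64/6.1)^(1/0.634) = 10.492^1.577 ≈ 40.75 mb.
P_c ≤ 1011 − 40.75 = 970.25, so the highest integer P_c is 970 mb.

970 mb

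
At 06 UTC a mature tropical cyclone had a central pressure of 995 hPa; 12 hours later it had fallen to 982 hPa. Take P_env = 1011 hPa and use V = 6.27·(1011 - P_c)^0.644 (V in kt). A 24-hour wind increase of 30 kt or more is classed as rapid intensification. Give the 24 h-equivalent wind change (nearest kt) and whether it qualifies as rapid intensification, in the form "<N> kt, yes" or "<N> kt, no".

V₁: ΔP = 16, V ≈ 6.27 × 16^0.644 ≈ 37.39 kt.
V₂: ΔP = 29, V ≈ 6.27 × 29^0.644 ≈ 54.83 kt.
ΔV over 12 h = 17.44 kt → 24 h equivalent = 17.44 × 24/12 ≈ 34.88 kt.
35 kt ≥ 30 kt ⇒ rapid intensification.

35 kt, yes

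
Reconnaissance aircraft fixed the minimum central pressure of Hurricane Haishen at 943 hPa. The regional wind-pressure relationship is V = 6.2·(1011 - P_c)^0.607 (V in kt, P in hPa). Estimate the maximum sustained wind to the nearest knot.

ΔP = 1011 − 943 = 68 hPa.
68^0.607 ≈ 12.952.
V ≈ 6.2 × 12.952 ≈ 80.3 kt.

80 kt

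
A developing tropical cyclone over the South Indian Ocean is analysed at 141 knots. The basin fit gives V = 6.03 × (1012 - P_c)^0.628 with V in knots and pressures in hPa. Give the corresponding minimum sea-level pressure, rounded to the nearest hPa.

861 hPa

ΔP = (V / 6.03)^(1/0.628) = (141/6.03)^1.592.
141/6.03 = 23.383; 23.383^1.592 ≈ 151.28 hPa.
P_c = 1012 − 151.28 = 860.72 ≈ 861 hPa.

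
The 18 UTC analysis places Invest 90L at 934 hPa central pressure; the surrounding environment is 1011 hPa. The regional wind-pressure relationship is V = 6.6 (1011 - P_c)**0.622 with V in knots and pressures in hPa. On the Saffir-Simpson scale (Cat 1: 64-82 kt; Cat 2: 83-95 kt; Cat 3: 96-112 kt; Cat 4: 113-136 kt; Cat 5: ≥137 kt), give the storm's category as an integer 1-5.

ΔP = 1011 − 934 = 77 hPa.
V ≈ 6.6 × 77^0.622 = 6.6 × 14.91 ≈ 98 kt.
98 kt falls in the Category 3 band.

3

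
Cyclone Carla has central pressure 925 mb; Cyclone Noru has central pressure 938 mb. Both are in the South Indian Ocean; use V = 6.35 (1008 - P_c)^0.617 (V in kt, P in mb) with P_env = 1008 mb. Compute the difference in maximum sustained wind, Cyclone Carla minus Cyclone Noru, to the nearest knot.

Cyclone Carla: ΔP = 83; V ≈ 6.35 × 83^0.617 ≈ 97.02 kt.
Cyclone Noru: ΔP = 70; V ≈ 6.35 × 70^0.617 ≈ 87.34 kt.
Difference ≈ 97.02 − 87.34 = 9.68 → 10 kt.

10 kt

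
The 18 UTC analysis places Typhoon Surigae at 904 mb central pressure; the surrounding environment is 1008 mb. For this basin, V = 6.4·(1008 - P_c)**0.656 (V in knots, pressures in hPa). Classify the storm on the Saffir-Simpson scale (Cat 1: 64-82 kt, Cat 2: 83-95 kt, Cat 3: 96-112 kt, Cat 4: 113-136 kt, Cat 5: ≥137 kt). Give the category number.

4

ΔP = 1008 − 904 = 104 mb.
V ≈ 6.4 × 104^0.656 = 6.4 × 21.05 ≈ 135 kt.
135 kt falls in the Category 4 band.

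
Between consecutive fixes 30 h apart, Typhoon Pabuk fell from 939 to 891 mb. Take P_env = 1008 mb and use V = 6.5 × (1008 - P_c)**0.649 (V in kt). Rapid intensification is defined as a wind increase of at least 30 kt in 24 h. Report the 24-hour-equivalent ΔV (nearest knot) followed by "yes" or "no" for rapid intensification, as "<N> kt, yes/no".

33 kt, yes

V₁: ΔP = 69, V ≈ 6.5 × 69^0.649 ≈ 101.47 kt.
V₂: ΔP = 117, V ≈ 6.5 × 117^0.649 ≈ 142.94 kt.
ΔV over 30 h = 41.47 kt → 24 h equivalent = 41.47 × 24/30 ≈ 33.18 kt.
33 kt ≥ 30 kt ⇒ rapid intensification.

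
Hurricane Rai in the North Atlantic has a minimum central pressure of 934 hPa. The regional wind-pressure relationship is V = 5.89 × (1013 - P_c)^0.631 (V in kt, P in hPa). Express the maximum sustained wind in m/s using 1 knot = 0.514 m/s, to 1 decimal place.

ΔP = 1013 − 934 = 79 hPa.
V ≈ 5.89 × 79^0.631 = 5.89 × 15.754 ≈ 92.794 kt.
92.794 × 0.514 ≈ 47.70 m/s → 47.7 m/s.

47.7 m/s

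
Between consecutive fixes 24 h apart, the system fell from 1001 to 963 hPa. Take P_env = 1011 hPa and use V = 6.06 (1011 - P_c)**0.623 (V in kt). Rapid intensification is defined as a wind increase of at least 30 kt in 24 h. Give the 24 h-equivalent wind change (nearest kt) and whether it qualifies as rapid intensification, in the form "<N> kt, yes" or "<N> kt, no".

V₁: ΔP = 10, V ≈ 6.06 × 10^0.623 ≈ 25.44 kt.
V₂: ΔP = 48, V ≈ 6.06 × 48^0.623 ≈ 67.59 kt.
ΔV over 24 h = 42.15 kt → 24 h equivalent = 42.15 × 24/24 ≈ 42.15 kt.
42 kt ≥ 30 kt ⇒ rapid intensification.

42 kt, yes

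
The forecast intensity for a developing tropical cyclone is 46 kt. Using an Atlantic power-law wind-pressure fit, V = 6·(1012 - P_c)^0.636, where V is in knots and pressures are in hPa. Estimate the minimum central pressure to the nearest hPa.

987 hPa

ΔP = (V / 6)^(1/0.636) = (46/6)^1.572.
46/6 = 7.667; 7.667^1.572 ≈ 24.60 hPa.
P_c = 1012 − 24.60 = 987.40 ≈ 987 hPa.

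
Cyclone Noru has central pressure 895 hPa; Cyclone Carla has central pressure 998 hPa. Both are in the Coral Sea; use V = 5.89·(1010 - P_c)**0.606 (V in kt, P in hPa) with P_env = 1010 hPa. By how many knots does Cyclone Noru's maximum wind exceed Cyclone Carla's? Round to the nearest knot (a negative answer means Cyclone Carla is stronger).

78 kt

Cyclone Noru: ΔP = 115; V ≈ 5.89 × 115^0.606 ≈ 104.45 kt.
Cyclone Carla: ΔP = 12; V ≈ 5.89 × 12^0.606 ≈ 26.55 kt.
Difference ≈ 104.45 − 26.55 = 77.90 → 78 kt.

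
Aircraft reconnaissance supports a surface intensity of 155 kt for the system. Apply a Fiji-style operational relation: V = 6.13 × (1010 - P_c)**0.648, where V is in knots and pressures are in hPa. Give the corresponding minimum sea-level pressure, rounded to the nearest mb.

ΔP = (V / 6.13)^(1/0.648) = (155/6.13)^1.543.
155/6.13 = 25.285; 25.285^1.543 ≈ 146.19 mb.
P_c = 1010 − 146.19 = 863.81 ≈ 864 mb.

864 mb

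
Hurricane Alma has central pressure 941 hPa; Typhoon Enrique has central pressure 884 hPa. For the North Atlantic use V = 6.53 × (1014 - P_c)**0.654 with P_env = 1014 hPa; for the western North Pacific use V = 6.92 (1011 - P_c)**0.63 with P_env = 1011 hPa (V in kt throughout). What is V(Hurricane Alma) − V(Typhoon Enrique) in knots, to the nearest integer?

Hurricane Alma: ΔP = 73; V ≈ 6.53 × 73^0.654 ≈ 108.03 kt.
Typhoon Enrique: ΔP = 127; V ≈ 6.92 × 127^0.63 ≈ 146.39 kt.
Difference ≈ 108.03 − 146.39 = -38.36 → -38 kt.

-38 kt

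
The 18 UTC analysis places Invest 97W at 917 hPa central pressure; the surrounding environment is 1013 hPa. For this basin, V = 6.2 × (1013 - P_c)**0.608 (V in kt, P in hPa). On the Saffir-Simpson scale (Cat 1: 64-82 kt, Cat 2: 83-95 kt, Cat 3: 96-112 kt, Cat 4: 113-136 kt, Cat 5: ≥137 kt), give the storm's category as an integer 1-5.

3

ΔP = 1013 − 917 = 96 hPa.
V ≈ 6.2 × 96^0.608 = 6.2 × 16.04 ≈ 99 kt.
99 kt falls in the Category 3 band.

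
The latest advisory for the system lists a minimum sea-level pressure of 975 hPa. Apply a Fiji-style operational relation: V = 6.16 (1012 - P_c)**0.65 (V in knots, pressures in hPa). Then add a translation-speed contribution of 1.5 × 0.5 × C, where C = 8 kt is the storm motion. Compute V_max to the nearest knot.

70 kt

ΔP = 1012 − 975 = 37 hPa.
37^0.65 ≈ 10.455.
V ≈ 6.16 × 10.455 ≈ 64.4 kt.
Translation term: 1.5 × 0.5 × 8 = 6 kt.
Corrected V ≈ 70.4 kt → 70 kt.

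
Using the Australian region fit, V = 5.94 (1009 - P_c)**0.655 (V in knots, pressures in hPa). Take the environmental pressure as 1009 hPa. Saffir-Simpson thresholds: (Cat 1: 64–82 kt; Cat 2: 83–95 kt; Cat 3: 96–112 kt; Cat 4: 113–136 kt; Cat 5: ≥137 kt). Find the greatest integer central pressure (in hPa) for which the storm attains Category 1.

Category 1 begins at V = 64 kt.
Required ΔP = (64/5.94)^(1/0.655) = 10.774^1.527 ≈ 37.69 hPa.
P_c ≤ 1009 − 37.69 = 971.31, so the highest integer P_c is 971 hPa.

971 hPa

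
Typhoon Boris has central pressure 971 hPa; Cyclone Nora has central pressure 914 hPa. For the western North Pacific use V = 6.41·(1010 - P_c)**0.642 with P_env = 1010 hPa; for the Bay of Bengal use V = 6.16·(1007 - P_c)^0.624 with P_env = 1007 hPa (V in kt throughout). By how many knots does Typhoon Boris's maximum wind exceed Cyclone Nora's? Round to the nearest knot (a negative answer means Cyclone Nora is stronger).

-37 kt

Typhoon Boris: ΔP = 39; V ≈ 6.41 × 39^0.642 ≈ 67.35 kt.
Cyclone Nora: ΔP = 93; V ≈ 6.16 × 93^0.624 ≈ 104.21 kt.
Difference ≈ 67.35 − 104.21 = -36.86 → -37 kt.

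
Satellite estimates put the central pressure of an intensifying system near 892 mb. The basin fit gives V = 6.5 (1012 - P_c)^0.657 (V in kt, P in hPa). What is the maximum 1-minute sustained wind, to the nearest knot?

151 kt

ΔP = 1012 − 892 = 120 mb.
120^0.657 ≈ 23.229.
V ≈ 6.5 × 23.229 ≈ 151.0 kt.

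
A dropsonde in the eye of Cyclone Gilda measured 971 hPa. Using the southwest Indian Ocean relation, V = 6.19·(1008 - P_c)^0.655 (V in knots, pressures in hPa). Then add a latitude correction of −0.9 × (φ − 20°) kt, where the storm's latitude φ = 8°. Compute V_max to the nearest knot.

ΔP = 1008 − 971 = 37 hPa.
37^0.655 ≈ 10.646.
V ≈ 6.19 × 10.646 ≈ 65.9 kt.
Latitude correction: −0.9 × (8 − 20) = 10.8 kt.
Corrected V ≈ 76.7 kt → 77 kt.

77 kt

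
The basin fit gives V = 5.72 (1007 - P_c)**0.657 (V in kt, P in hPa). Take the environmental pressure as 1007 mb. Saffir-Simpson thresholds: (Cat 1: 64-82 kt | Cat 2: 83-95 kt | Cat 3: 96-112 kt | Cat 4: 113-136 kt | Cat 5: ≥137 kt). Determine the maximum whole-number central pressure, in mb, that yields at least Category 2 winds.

Category 2 begins at V = 83 kt.
Required ΔP = (83/5.72)^(1/0.657) = 14.510^1.522 ≈ 58.64 mb.
P_c ≤ 1007 − 58.64 = 948.36, so the highest integer P_c is 948 mb.

948 mb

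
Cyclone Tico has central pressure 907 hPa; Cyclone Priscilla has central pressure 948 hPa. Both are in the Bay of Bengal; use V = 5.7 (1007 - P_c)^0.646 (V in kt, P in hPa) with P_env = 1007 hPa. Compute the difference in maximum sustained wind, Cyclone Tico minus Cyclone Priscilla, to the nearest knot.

Cyclone Tico: ΔP = 100; V ≈ 5.7 × 100^0.646 ≈ 111.65 kt.
Cyclone Priscilla: ΔP = 59; V ≈ 5.7 × 59^0.646 ≈ 79.40 kt.
Difference ≈ 111.65 − 79.40 = 32.25 → 32 kt.

32 kt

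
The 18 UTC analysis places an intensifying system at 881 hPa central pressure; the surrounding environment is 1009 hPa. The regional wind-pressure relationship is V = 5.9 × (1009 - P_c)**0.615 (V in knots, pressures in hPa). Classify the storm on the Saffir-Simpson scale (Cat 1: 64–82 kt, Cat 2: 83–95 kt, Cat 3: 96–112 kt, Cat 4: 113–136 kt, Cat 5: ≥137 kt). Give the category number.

4

ΔP = 1009 − 881 = 128 hPa.
V ≈ 5.9 × 128^0.615 = 5.9 × 19.77 ≈ 117 kt.
117 kt falls in the Category 4 band.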